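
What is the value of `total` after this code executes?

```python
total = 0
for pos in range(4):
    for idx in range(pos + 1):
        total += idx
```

Let's trace through this code step by step.

Initialize: total = 0
Entering loop: for pos in range(4):

After execution: total = 10
10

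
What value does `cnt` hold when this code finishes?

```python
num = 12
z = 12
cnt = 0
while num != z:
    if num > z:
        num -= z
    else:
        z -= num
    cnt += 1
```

Let's trace through this code step by step.

Initialize: num = 12
Initialize: z = 12
Initialize: cnt = 0
Entering loop: while num != z:

After execution: cnt = 0
0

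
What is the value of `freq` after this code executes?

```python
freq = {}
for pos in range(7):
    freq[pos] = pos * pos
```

Let's trace through this code step by step.

Initialize: freq = {}
Entering loop: for pos in range(7):

After execution: freq = {0: 0, 1: 1, 2: 4, 3: 9, 4: 16, 5: 25, 6: 36}
{0: 0, 1: 1, 2: 4, 3: 9, 4: 16, 5: 25, 6: 36}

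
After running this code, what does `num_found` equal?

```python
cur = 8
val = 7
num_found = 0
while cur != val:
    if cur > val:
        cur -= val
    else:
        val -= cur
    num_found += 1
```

Let's trace through this code step by step.

Initialize: cur = 8
Initialize: val = 7
Initialize: num_found = 0
Entering loop: while cur != val:

After execution: num_found = 7
7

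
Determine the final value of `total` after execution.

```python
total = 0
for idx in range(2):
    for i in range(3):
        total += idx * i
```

Let's trace through this code step by step.

Initialize: total = 0
Entering loop: for idx in range(2):

After execution: total = 3
3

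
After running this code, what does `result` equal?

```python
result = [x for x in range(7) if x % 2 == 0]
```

Let's trace through this code step by step.

Initialize: result = [x for x in range(7) if x % 2 == 0]

After execution: result = [0, 2, 4, 6]
[0, 2, 4, 6]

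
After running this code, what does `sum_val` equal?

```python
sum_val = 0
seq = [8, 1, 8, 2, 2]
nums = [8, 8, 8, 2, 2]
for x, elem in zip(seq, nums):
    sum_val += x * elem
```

Let's trace through this code step by step.

Initialize: sum_val = 0
Initialize: seq = [8, 1, 8, 2, 2]
Initialize: nums = [8, 8, 8, 2, 2]
Entering loop: for x, elem in zip(seq, nums):

After execution: sum_val = 144
144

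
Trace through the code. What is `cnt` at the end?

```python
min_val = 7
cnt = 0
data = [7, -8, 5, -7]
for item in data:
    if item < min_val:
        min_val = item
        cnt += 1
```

Let's trace through this code step by step.

Initialize: min_val = 7
Initialize: cnt = 0
Initialize: data = [7, -8, 5, -7]
Entering loop: for item in data:

After execution: cnt = 1
1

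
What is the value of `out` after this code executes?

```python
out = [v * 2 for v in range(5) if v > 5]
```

Let's trace through this code step by step.

Initialize: out = [v * 2 for v in range(5) if v > 5]

After execution: out = []
[]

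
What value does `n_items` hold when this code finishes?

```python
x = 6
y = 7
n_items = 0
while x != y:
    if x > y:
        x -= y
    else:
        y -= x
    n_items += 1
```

Let's trace through this code step by step.

Initialize: x = 6
Initialize: y = 7
Initialize: n_items = 0
Entering loop: while x != y:

After execution: n_items = 6
6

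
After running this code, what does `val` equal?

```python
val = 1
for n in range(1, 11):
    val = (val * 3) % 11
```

Let's trace through this code step by step.

Initialize: val = 1
Entering loop: for n in range(1, 11):

After execution: val = 1
1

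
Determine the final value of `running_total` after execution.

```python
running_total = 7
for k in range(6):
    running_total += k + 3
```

Let's trace through this code step by step.

Initialize: running_total = 7
Entering loop: for k in range(6):

After execution: running_total = 40
40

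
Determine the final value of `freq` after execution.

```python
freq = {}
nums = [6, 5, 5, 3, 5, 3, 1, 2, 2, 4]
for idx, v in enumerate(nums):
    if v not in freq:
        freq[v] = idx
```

Let's trace through this code step by step.

Initialize: freq = {}
Initialize: nums = [6, 5, 5, 3, 5, 3, 1, 2, 2, 4]
Entering loop: for idx, v in enumerate(nums):

After execution: freq = {6: 0, 5: 1, 3: 3, 1: 6, 2: 7, 4: 9}
{6: 0, 5: 1, 3: 3, 1: 6, 2: 7, 4: 9}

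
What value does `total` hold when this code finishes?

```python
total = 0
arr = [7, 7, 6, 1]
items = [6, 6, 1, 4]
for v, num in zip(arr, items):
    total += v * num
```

Let's trace through this code step by step.

Initialize: total = 0
Initialize: arr = [7, 7, 6, 1]
Initialize: items = [6, 6, 1, 4]
Entering loop: for v, num in zip(arr, items):

After execution: total = 94
94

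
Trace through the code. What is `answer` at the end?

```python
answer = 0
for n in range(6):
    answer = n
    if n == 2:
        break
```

Let's trace through this code step by step.

Initialize: answer = 0
Entering loop: for n in range(6):

After execution: answer = 2
2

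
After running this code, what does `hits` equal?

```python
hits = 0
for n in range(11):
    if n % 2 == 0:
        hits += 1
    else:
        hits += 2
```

Let's trace through this code step by step.

Initialize: hits = 0
Entering loop: for n in range(11):

After execution: hits = 16
16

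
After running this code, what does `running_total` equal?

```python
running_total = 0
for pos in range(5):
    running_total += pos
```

Let's trace through this code step by step.

Initialize: running_total = 0
Entering loop: for pos in range(5):

After execution: running_total = 10
10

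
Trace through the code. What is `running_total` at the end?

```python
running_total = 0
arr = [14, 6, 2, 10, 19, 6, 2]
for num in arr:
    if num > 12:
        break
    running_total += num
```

Let's trace through this code step by step.

Initialize: running_total = 0
Initialize: arr = [14, 6, 2, 10, 19, 6, 2]
Entering loop: for num in arr:

After execution: running_total = 0
0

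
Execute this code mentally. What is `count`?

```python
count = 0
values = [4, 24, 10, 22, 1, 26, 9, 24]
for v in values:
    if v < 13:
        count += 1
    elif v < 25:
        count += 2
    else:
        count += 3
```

Let's trace through this code step by step.

Initialize: count = 0
Initialize: values = [4, 24, 10, 22, 1, 26, 9, 24]
Entering loop: for v in values:

After execution: count = 13
13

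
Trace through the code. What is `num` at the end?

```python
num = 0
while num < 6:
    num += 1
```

Let's trace through this code step by step.

Initialize: num = 0
Entering loop: while num < 6:

After execution: num = 6
6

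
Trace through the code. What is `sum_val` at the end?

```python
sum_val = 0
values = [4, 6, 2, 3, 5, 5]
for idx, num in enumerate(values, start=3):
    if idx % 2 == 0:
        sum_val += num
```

Let's trace through this code step by step.

Initialize: sum_val = 0
Initialize: values = [4, 6, 2, 3, 5, 5]
Entering loop: for idx, num in enumerate(values, start=3):

After execution: sum_val = 14
14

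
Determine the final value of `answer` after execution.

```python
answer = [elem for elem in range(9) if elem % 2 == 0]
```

Let's trace through this code step by step.

Initialize: answer = [elem for elem in range(9) if elem % 2 == 0]

After execution: answer = [0, 2, 4, 6, 8]
[0, 2, 4, 6, 8]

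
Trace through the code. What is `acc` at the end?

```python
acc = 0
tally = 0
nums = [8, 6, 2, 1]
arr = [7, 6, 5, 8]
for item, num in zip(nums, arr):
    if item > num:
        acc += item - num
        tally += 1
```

Let's trace through this code step by step.

Initialize: acc = 0
Initialize: tally = 0
Initialize: nums = [8, 6, 2, 1]
Initialize: arr = [7, 6, 5, 8]
Entering loop: for item, num in zip(nums, arr):

After execution: acc = 1
1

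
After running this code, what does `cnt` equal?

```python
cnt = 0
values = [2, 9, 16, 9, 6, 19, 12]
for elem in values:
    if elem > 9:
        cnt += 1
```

Let's trace through this code step by step.

Initialize: cnt = 0
Initialize: values = [2, 9, 16, 9, 6, 19, 12]
Entering loop: for elem in values:

After execution: cnt = 3
3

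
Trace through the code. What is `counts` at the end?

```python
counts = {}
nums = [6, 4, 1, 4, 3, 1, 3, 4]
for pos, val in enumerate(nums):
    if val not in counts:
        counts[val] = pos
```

Let's trace through this code step by step.

Initialize: counts = {}
Initialize: nums = [6, 4, 1, 4, 3, 1, 3, 4]
Entering loop: for pos, val in enumerate(nums):

After execution: counts = {6: 0, 4: 1, 1: 2, 3: 4}
{6: 0, 4: 1, 1: 2, 3: 4}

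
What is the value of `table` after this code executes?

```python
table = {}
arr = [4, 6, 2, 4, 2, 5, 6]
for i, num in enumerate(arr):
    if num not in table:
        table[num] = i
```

Let's trace through this code step by step.

Initialize: table = {}
Initialize: arr = [4, 6, 2, 4, 2, 5, 6]
Entering loop: for i, num in enumerate(arr):

After execution: table = {4: 0, 6: 1, 2: 2, 5: 5}
{4: 0, 6: 1, 2: 2, 5: 5}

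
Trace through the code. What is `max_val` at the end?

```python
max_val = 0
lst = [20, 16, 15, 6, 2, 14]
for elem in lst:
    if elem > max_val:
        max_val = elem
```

Let's trace through this code step by step.

Initialize: max_val = 0
Initialize: lst = [20, 16, 15, 6, 2, 14]
Entering loop: for elem in lst:

After execution: max_val = 20
20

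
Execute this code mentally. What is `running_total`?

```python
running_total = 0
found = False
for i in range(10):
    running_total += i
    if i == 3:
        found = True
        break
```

Let's trace through this code step by step.

Initialize: running_total = 0
Initialize: found = False
Entering loop: for i in range(10):

After execution: running_total = 6
6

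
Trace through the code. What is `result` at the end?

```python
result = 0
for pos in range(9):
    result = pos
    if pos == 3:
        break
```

Let's trace through this code step by step.

Initialize: result = 0
Entering loop: for pos in range(9):

After execution: result = 3
3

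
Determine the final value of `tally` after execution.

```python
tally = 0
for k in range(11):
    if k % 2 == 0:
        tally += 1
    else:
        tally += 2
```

Let's trace through this code step by step.

Initialize: tally = 0
Entering loop: for k in range(11):

After execution: tally = 16
16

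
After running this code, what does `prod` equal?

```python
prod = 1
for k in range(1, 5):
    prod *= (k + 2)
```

Let's trace through this code step by step.

Initialize: prod = 1
Entering loop: for k in range(1, 5):

After execution: prod = 360
360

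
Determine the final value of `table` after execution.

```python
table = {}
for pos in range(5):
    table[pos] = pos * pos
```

Let's trace through this code step by step.

Initialize: table = {}
Entering loop: for pos in range(5):

After execution: table = {0: 0, 1: 1, 2: 4, 3: 9, 4: 16}
{0: 0, 1: 1, 2: 4, 3: 9, 4: 16}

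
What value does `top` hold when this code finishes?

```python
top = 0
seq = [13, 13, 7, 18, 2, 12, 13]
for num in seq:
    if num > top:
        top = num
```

Let's trace through this code step by step.

Initialize: top = 0
Initialize: seq = [13, 13, 7, 18, 2, 12, 13]
Entering loop: for num in seq:

After execution: top = 18
18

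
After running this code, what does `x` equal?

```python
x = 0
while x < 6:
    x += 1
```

Let's trace through this code step by step.

Initialize: x = 0
Entering loop: while x < 6:

After execution: x = 6
6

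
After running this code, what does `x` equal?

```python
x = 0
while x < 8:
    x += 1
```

Let's trace through this code step by step.

Initialize: x = 0
Entering loop: while x < 8:

After execution: x = 8
8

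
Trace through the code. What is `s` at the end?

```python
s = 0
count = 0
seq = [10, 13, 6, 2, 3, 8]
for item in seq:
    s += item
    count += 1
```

Let's trace through this code step by step.

Initialize: s = 0
Initialize: count = 0
Initialize: seq = [10, 13, 6, 2, 3, 8]
Entering loop: for item in seq:

After execution: s = 42
42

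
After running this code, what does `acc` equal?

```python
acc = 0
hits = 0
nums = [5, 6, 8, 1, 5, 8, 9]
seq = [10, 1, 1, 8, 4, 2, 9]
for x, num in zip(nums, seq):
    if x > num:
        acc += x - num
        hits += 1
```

Let's trace through this code step by step.

Initialize: acc = 0
Initialize: hits = 0
Initialize: nums = [5, 6, 8, 1, 5, 8, 9]
Initialize: seq = [10, 1, 1, 8, 4, 2, 9]
Entering loop: for x, num in zip(nums, seq):

After execution: acc = 19
19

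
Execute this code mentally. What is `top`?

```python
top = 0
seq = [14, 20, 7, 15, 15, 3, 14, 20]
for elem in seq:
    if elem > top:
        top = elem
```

Let's trace through this code step by step.

Initialize: top = 0
Initialize: seq = [14, 20, 7, 15, 15, 3, 14, 20]
Entering loop: for elem in seq:

After execution: top = 20
20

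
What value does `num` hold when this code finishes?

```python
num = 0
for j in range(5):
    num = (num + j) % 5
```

Let's trace through this code step by step.

Initialize: num = 0
Entering loop: for j in range(5):

After execution: num = 0
0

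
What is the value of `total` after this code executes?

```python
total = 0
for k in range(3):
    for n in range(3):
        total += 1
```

Let's trace through this code step by step.

Initialize: total = 0
Entering loop: for k in range(3):

After execution: total = 9
9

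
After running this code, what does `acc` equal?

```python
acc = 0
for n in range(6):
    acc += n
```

Let's trace through this code step by step.

Initialize: acc = 0
Entering loop: for n in range(6):

After execution: acc = 15
15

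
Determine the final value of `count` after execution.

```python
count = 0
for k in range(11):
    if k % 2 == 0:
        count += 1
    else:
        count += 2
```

Let's trace through this code step by step.

Initialize: count = 0
Entering loop: for k in range(11):

After execution: count = 16
16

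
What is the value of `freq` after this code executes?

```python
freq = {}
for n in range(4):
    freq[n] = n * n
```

Let's trace through this code step by step.

Initialize: freq = {}
Entering loop: for n in range(4):

After execution: freq = {0: 0, 1: 1, 2: 4, 3: 9}
{0: 0, 1: 1, 2: 4, 3: 9}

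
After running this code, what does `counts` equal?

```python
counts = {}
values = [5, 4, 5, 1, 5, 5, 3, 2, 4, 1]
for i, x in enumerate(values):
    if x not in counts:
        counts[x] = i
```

Let's trace through this code step by step.

Initialize: counts = {}
Initialize: values = [5, 4, 5, 1, 5, 5, 3, 2, 4, 1]
Entering loop: for i, x in enumerate(values):

After execution: counts = {5: 0, 4: 1, 1: 3, 3: 6, 2: 7}
{5: 0, 4: 1, 1: 3, 3: 6, 2: 7}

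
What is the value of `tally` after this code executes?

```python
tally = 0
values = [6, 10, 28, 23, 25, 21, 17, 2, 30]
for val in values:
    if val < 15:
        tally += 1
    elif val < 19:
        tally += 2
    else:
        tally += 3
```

Let's trace through this code step by step.

Initialize: tally = 0
Initialize: values = [6, 10, 28, 23, 25, 21, 17, 2, 30]
Entering loop: for val in values:

After execution: tally = 20
20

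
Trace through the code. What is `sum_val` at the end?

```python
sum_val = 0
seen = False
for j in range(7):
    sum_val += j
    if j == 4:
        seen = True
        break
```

Let's trace through this code step by step.

Initialize: sum_val = 0
Initialize: seen = False
Entering loop: for j in range(7):

After execution: sum_val = 10
10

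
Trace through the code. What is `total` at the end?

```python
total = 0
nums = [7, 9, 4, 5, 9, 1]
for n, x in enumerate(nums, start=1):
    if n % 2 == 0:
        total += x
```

Let's trace through this code step by step.

Initialize: total = 0
Initialize: nums = [7, 9, 4, 5, 9, 1]
Entering loop: for n, x in enumerate(nums, start=1):

After execution: total = 15
15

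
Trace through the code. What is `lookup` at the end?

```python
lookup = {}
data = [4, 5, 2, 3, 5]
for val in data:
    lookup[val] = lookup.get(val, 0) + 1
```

Let's trace through this code step by step.

Initialize: lookup = {}
Initialize: data = [4, 5, 2, 3, 5]
Entering loop: for val in data:

After execution: lookup = {4: 1, 5: 2, 2: 1, 3: 1}
{4: 1, 5: 2, 2: 1, 3: 1}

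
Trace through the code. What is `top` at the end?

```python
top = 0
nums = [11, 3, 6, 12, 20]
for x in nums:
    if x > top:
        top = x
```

Let's trace through this code step by step.

Initialize: top = 0
Initialize: nums = [11, 3, 6, 12, 20]
Entering loop: for x in nums:

After execution: top = 20
20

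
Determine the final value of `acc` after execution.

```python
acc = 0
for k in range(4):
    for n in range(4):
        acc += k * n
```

Let's trace through this code step by step.

Initialize: acc = 0
Entering loop: for k in range(4):

After execution: acc = 36
36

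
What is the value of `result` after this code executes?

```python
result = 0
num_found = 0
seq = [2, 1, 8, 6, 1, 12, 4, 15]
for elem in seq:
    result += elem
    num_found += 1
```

Let's trace through this code step by step.

Initialize: result = 0
Initialize: num_found = 0
Initialize: seq = [2, 1, 8, 6, 1, 12, 4, 15]
Entering loop: for elem in seq:

After execution: result = 49
49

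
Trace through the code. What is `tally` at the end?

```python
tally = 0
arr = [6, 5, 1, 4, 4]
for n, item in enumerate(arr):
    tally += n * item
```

Let's trace through this code step by step.

Initialize: tally = 0
Initialize: arr = [6, 5, 1, 4, 4]
Entering loop: for n, item in enumerate(arr):

After execution: tally = 35
35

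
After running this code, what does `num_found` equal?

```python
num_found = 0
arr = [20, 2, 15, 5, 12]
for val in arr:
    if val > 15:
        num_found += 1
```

Let's trace through this code step by step.

Initialize: num_found = 0
Initialize: arr = [20, 2, 15, 5, 12]
Entering loop: for val in arr:

After execution: num_found = 1
1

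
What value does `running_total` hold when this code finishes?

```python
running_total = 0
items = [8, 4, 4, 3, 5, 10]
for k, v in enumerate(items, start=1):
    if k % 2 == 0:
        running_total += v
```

Let's trace through this code step by step.

Initialize: running_total = 0
Initialize: items = [8, 4, 4, 3, 5, 10]
Entering loop: for k, v in enumerate(items, start=1):

After execution: running_total = 17
17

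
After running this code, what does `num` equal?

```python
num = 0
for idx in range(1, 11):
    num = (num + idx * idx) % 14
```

Let's trace through this code step by step.

Initialize: num = 0
Entering loop: for idx in range(1, 11):

After execution: num = 7
7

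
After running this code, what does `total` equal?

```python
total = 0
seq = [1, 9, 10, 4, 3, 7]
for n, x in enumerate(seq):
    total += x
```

Let's trace through this code step by step.

Initialize: total = 0
Initialize: seq = [1, 9, 10, 4, 3, 7]
Entering loop: for n, x in enumerate(seq):

After execution: total = 34
34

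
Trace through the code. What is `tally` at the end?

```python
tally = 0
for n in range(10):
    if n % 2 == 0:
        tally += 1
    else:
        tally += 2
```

Let's trace through this code step by step.

Initialize: tally = 0
Entering loop: for n in range(10):

After execution: tally = 15
15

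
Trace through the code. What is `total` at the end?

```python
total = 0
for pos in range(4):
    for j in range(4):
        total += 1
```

Let's trace through this code step by step.

Initialize: total = 0
Entering loop: for pos in range(4):

After execution: total = 16
16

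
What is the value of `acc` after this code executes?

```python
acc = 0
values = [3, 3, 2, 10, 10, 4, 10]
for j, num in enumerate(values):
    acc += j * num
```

Let's trace through this code step by step.

Initialize: acc = 0
Initialize: values = [3, 3, 2, 10, 10, 4, 10]
Entering loop: for j, num in enumerate(values):

After execution: acc = 157
157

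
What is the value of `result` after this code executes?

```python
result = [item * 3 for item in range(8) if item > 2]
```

Let's trace through this code step by step.

Initialize: result = [item * 3 for item in range(8) if item > 2]

After execution: result = [9, 12, 15, 18, 21]
[9, 12, 15, 18, 21]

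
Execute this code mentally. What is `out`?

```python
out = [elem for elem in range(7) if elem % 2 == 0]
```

Let's trace through this code step by step.

Initialize: out = [elem for elem in range(7) if elem % 2 == 0]

After execution: out = [0, 2, 4, 6]
[0, 2, 4, 6]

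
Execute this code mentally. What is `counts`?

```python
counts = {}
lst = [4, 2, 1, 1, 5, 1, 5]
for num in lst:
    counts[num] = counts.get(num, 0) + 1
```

Let's trace through this code step by step.

Initialize: counts = {}
Initialize: lst = [4, 2, 1, 1, 5, 1, 5]
Entering loop: for num in lst:

After execution: counts = {4: 1, 2: 1, 1: 3, 5: 2}
{4: 1, 2: 1, 1: 3, 5: 2}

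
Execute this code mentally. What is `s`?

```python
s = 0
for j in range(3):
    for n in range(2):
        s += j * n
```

Let's trace through this code step by step.

Initialize: s = 0
Entering loop: for j in range(3):

After execution: s = 3
3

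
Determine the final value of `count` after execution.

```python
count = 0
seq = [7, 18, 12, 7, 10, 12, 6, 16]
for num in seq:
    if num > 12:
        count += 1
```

Let's trace through this code step by step.

Initialize: count = 0
Initialize: seq = [7, 18, 12, 7, 10, 12, 6, 16]
Entering loop: for num in seq:

After execution: count = 2
2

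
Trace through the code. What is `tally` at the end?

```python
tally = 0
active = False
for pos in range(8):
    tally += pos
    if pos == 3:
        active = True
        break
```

Let's trace through this code step by step.

Initialize: tally = 0
Initialize: active = False
Entering loop: for pos in range(8):

After execution: tally = 6
6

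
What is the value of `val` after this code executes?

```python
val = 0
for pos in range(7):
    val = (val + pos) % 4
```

Let's trace through this code step by step.

Initialize: val = 0
Entering loop: for pos in range(7):

After execution: val = 1
1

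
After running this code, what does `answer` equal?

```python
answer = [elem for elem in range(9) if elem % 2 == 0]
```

Let's trace through this code step by step.

Initialize: answer = [elem for elem in range(9) if elem % 2 == 0]

After execution: answer = [0, 2, 4, 6, 8]
[0, 2, 4, 6, 8]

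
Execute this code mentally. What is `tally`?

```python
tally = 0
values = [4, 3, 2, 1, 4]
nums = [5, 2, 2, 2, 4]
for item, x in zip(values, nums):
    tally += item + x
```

Let's trace through this code step by step.

Initialize: tally = 0
Initialize: values = [4, 3, 2, 1, 4]
Initialize: nums = [5, 2, 2, 2, 4]
Entering loop: for item, x in zip(values, nums):

After execution: tally = 29
29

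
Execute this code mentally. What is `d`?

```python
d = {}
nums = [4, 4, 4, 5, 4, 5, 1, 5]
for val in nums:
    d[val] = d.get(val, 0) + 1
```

Let's trace through this code step by step.

Initialize: d = {}
Initialize: nums = [4, 4, 4, 5, 4, 5, 1, 5]
Entering loop: for val in nums:

After execution: d = {4: 4, 5: 3, 1: 1}
{4: 4, 5: 3, 1: 1}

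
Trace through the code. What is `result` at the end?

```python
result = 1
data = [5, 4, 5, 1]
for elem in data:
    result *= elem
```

Let's trace through this code step by step.

Initialize: result = 1
Initialize: data = [5, 4, 5, 1]
Entering loop: for elem in data:

After execution: result = 100
100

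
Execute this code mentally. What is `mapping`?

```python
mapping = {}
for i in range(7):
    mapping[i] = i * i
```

Let's trace through this code step by step.

Initialize: mapping = {}
Entering loop: for i in range(7):

After execution: mapping = {0: 0, 1: 1, 2: 4, 3: 9, 4: 16, 5: 25, 6: 36}
{0: 0, 1: 1, 2: 4, 3: 9, 4: 16, 5: 25, 6: 36}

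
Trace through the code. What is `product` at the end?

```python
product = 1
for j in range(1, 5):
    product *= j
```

Let's trace through this code step by step.

Initialize: product = 1
Entering loop: for j in range(1, 5):

After execution: product = 24
24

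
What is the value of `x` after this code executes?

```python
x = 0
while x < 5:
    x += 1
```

Let's trace through this code step by step.

Initialize: x = 0
Entering loop: while x < 5:

After execution: x = 5
5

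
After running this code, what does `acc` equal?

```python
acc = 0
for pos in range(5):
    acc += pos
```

Let's trace through this code step by step.

Initialize: acc = 0
Entering loop: for pos in range(5):

After execution: acc = 10
10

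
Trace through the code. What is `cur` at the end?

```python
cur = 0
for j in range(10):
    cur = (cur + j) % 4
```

Let's trace through this code step by step.

Initialize: cur = 0
Entering loop: for j in range(10):

After execution: cur = 1
1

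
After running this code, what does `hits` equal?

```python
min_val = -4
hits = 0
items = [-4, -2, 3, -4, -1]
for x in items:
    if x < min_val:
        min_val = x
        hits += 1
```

Let's trace through this code step by step.

Initialize: min_val = -4
Initialize: hits = 0
Initialize: items = [-4, -2, 3, -4, -1]
Entering loop: for x in items:

After execution: hits = 0
0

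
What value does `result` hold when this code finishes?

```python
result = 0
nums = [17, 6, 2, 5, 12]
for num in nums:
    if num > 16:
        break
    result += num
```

Let's trace through this code step by step.

Initialize: result = 0
Initialize: nums = [17, 6, 2, 5, 12]
Entering loop: for num in nums:

After execution: result = 0
0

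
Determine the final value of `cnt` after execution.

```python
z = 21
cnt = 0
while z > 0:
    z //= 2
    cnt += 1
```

Let's trace through this code step by step.

Initialize: z = 21
Initialize: cnt = 0
Entering loop: while z > 0:

After execution: cnt = 5
5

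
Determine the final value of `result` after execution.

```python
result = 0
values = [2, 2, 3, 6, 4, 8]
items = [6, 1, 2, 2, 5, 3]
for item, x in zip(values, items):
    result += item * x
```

Let's trace through this code step by step.

Initialize: result = 0
Initialize: values = [2, 2, 3, 6, 4, 8]
Initialize: items = [6, 1, 2, 2, 5, 3]
Entering loop: for item, x in zip(values, items):

After execution: result = 76
76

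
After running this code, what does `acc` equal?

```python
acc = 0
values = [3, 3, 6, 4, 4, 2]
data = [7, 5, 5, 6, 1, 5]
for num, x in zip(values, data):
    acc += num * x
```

Let's trace through this code step by step.

Initialize: acc = 0
Initialize: values = [3, 3, 6, 4, 4, 2]
Initialize: data = [7, 5, 5, 6, 1, 5]
Entering loop: for num, x in zip(values, data):

After execution: acc = 104
104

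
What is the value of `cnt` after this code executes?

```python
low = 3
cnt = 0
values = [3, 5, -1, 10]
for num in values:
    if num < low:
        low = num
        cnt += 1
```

Let's trace through this code step by step.

Initialize: low = 3
Initialize: cnt = 0
Initialize: values = [3, 5, -1, 10]
Entering loop: for num in values:

After execution: cnt = 1
1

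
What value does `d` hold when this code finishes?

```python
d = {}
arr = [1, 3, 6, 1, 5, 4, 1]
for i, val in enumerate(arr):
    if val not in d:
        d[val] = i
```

Let's trace through this code step by step.

Initialize: d = {}
Initialize: arr = [1, 3, 6, 1, 5, 4, 1]
Entering loop: for i, val in enumerate(arr):

After execution: d = {1: 0, 3: 1, 6: 2, 5: 4, 4: 5}
{1: 0, 3: 1, 6: 2, 5: 4, 4: 5}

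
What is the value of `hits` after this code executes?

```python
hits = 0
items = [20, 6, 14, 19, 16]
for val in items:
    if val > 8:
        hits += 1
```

Let's trace through this code step by step.

Initialize: hits = 0
Initialize: items = [20, 6, 14, 19, 16]
Entering loop: for val in items:

After execution: hits = 4
4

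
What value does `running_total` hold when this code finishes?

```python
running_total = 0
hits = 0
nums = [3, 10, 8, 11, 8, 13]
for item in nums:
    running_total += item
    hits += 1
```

Let's trace through this code step by step.

Initialize: running_total = 0
Initialize: hits = 0
Initialize: nums = [3, 10, 8, 11, 8, 13]
Entering loop: for item in nums:

After execution: running_total = 53
53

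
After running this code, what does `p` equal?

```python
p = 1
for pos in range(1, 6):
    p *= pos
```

Let's trace through this code step by step.

Initialize: p = 1
Entering loop: for pos in range(1, 6):

After execution: p = 120
120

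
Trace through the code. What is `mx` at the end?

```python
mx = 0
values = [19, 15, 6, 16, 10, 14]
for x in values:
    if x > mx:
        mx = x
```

Let's trace through this code step by step.

Initialize: mx = 0
Initialize: values = [19, 15, 6, 16, 10, 14]
Entering loop: for x in values:

After execution: mx = 19
19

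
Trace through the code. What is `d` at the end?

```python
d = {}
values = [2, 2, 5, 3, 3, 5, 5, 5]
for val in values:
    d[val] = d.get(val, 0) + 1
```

Let's trace through this code step by step.

Initialize: d = {}
Initialize: values = [2, 2, 5, 3, 3, 5, 5, 5]
Entering loop: for val in values:

After execution: d = {2: 2, 5: 4, 3: 2}
{2: 2, 5: 4, 3: 2}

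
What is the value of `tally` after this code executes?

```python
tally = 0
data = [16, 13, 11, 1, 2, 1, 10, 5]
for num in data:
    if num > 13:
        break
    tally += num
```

Let's trace through this code step by step.

Initialize: tally = 0
Initialize: data = [16, 13, 11, 1, 2, 1, 10, 5]
Entering loop: for num in data:

After execution: tally = 0
0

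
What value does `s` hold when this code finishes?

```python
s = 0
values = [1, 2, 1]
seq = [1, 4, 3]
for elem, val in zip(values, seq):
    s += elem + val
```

Let's trace through this code step by step.

Initialize: s = 0
Initialize: values = [1, 2, 1]
Initialize: seq = [1, 4, 3]
Entering loop: for elem, val in zip(values, seq):

After execution: s = 12
12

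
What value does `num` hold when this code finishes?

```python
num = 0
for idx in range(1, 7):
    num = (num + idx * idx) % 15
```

Let's trace through this code step by step.

Initialize: num = 0
Entering loop: for idx in range(1, 7):

After execution: num = 1
1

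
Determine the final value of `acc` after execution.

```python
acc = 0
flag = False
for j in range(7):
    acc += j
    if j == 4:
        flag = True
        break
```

Let's trace through this code step by step.

Initialize: acc = 0
Initialize: flag = False
Entering loop: for j in range(7):

After execution: acc = 10
10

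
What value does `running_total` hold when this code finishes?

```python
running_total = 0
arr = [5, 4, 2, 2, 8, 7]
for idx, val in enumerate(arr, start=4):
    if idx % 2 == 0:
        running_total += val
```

Let's trace through this code step by step.

Initialize: running_total = 0
Initialize: arr = [5, 4, 2, 2, 8, 7]
Entering loop: for idx, val in enumerate(arr, start=4):

After execution: running_total = 15
15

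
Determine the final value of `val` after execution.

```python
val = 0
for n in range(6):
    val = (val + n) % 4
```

Let's trace through this code step by step.

Initialize: val = 0
Entering loop: for n in range(6):

After execution: val = 3
3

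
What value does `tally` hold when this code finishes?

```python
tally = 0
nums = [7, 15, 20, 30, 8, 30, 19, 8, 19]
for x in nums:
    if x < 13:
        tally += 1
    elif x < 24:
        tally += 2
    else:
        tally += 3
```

Let's trace through this code step by step.

Initialize: tally = 0
Initialize: nums = [7, 15, 20, 30, 8, 30, 19, 8, 19]
Entering loop: for x in nums:

After execution: tally = 17
17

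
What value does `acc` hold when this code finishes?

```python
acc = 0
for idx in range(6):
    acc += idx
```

Let's trace through this code step by step.

Initialize: acc = 0
Entering loop: for idx in range(6):

After execution: acc = 15
15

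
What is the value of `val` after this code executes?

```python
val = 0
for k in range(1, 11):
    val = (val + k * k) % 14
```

Let's trace through this code step by step.

Initialize: val = 0
Entering loop: for k in range(1, 11):

After execution: val = 7
7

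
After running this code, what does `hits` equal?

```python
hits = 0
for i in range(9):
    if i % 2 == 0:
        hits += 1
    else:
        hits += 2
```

Let's trace through this code step by step.

Initialize: hits = 0
Entering loop: for i in range(9):

After execution: hits = 13
13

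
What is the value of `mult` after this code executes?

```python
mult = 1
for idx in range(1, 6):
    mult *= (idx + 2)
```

Let's trace through this code step by step.

Initialize: mult = 1
Entering loop: for idx in range(1, 6):

After execution: mult = 2520
2520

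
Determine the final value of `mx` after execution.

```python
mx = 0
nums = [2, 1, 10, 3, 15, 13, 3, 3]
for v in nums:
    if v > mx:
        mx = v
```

Let's trace through this code step by step.

Initialize: mx = 0
Initialize: nums = [2, 1, 10, 3, 15, 13, 3, 3]
Entering loop: for v in nums:

After execution: mx = 15
15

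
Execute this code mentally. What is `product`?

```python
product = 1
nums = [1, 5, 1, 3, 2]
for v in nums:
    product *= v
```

Let's trace through this code step by step.

Initialize: product = 1
Initialize: nums = [1, 5, 1, 3, 2]
Entering loop: for v in nums:

After execution: product = 30
30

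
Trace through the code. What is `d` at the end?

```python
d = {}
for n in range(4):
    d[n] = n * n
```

Let's trace through this code step by step.

Initialize: d = {}
Entering loop: for n in range(4):

After execution: d = {0: 0, 1: 1, 2: 4, 3: 9}
{0: 0, 1: 1, 2: 4, 3: 9}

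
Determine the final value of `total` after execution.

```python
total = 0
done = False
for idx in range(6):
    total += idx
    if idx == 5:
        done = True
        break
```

Let's trace through this code step by step.

Initialize: total = 0
Initialize: done = False
Entering loop: for idx in range(6):

After execution: total = 15
15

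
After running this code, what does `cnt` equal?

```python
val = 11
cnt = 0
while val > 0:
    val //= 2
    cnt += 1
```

Let's trace through this code step by step.

Initialize: val = 11
Initialize: cnt = 0
Entering loop: while val > 0:

After execution: cnt = 4
4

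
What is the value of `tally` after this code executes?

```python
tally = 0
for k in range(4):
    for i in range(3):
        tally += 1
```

Let's trace through this code step by step.

Initialize: tally = 0
Entering loop: for k in range(4):

After execution: tally = 12
12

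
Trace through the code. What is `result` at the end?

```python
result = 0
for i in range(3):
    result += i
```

Let's trace through this code step by step.

Initialize: result = 0
Entering loop: for i in range(3):

After execution: result = 3
3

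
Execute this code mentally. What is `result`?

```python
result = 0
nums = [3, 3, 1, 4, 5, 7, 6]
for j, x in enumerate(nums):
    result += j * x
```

Let's trace through this code step by step.

Initialize: result = 0
Initialize: nums = [3, 3, 1, 4, 5, 7, 6]
Entering loop: for j, x in enumerate(nums):

After execution: result = 108
108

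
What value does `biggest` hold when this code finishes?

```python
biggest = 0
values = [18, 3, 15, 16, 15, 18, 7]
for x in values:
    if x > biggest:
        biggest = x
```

Let's trace through this code step by step.

Initialize: biggest = 0
Initialize: values = [18, 3, 15, 16, 15, 18, 7]
Entering loop: for x in values:

After execution: biggest = 18
18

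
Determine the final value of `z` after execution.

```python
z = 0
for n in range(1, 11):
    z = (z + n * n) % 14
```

Let's trace through this code step by step.

Initialize: z = 0
Entering loop: for n in range(1, 11):

After execution: z = 7
7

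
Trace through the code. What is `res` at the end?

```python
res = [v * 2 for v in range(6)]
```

Let's trace through this code step by step.

Initialize: res = [v * 2 for v in range(6)]

After execution: res = [0, 2, 4, 6, 8, 10]
[0, 2, 4, 6, 8, 10]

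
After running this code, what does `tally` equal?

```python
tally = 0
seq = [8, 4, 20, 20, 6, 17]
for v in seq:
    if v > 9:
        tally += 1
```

Let's trace through this code step by step.

Initialize: tally = 0
Initialize: seq = [8, 4, 20, 20, 6, 17]
Entering loop: for v in seq:

After execution: tally = 3
3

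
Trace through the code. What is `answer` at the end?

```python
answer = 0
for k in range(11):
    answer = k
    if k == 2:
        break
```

Let's trace through this code step by step.

Initialize: answer = 0
Entering loop: for k in range(11):

After execution: answer = 2
2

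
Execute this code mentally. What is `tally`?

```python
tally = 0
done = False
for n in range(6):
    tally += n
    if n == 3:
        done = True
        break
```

Let's trace through this code step by step.

Initialize: tally = 0
Initialize: done = False
Entering loop: for n in range(6):

After execution: tally = 6
6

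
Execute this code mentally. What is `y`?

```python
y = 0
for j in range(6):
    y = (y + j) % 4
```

Let's trace through this code step by step.

Initialize: y = 0
Entering loop: for j in range(6):

After execution: y = 3
3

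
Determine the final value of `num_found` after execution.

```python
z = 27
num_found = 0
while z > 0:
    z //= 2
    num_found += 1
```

Let's trace through this code step by step.

Initialize: z = 27
Initialize: num_found = 0
Entering loop: while z > 0:

After execution: num_found = 5
5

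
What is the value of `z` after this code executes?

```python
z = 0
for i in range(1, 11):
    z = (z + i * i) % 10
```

Let's trace through this code step by step.

Initialize: z = 0
Entering loop: for i in range(1, 11):

After execution: z = 5
5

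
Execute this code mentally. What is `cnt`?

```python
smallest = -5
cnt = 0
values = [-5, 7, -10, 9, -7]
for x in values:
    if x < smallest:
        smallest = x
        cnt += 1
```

Let's trace through this code step by step.

Initialize: smallest = -5
Initialize: cnt = 0
Initialize: values = [-5, 7, -10, 9, -7]
Entering loop: for x in values:

After execution: cnt = 1
1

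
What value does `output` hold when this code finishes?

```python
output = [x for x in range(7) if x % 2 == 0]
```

Let's trace through this code step by step.

Initialize: output = [x for x in range(7) if x % 2 == 0]

After execution: output = [0, 2, 4, 6]
[0, 2, 4, 6]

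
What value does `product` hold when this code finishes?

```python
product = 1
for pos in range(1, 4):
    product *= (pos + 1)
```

Let's trace through this code step by step.

Initialize: product = 1
Entering loop: for pos in range(1, 4):

After execution: product = 24
24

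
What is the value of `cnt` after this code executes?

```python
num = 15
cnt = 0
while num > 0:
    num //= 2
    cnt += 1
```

Let's trace through this code step by step.

Initialize: num = 15
Initialize: cnt = 0
Entering loop: while num > 0:

After execution: cnt = 4
4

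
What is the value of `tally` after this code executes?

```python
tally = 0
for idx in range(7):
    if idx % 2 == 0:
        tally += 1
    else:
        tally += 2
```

Let's trace through this code step by step.

Initialize: tally = 0
Entering loop: for idx in range(7):

After execution: tally = 10
10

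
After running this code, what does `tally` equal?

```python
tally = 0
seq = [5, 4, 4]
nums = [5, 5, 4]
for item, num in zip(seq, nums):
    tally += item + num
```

Let's trace through this code step by step.

Initialize: tally = 0
Initialize: seq = [5, 4, 4]
Initialize: nums = [5, 5, 4]
Entering loop: for item, num in zip(seq, nums):

After execution: tally = 27
27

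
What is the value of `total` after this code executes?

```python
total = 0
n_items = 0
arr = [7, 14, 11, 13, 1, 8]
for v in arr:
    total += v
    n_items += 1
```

Let's trace through this code step by step.

Initialize: total = 0
Initialize: n_items = 0
Initialize: arr = [7, 14, 11, 13, 1, 8]
Entering loop: for v in arr:

After execution: total = 54
54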